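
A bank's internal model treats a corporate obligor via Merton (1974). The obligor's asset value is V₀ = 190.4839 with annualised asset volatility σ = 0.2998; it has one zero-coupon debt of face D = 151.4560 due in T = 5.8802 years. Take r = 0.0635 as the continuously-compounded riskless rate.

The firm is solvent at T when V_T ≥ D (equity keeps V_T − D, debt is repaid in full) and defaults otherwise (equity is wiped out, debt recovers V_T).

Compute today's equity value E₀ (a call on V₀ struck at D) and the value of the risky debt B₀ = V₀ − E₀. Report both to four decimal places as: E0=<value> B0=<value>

E0=97.4701 B0=93.0138

d₁ = [ln(V₀/D) + (r + σ²/2)T] / (σ√T)
   = [ln(190.4839/151.4560) + (0.0635 + 0.5·0.2998²)·5.8802] / (0.2998·√5.8802)
   = [0.229273 + 0.637649] / 0.726989 = 1.192483
d₂ = d₁ − σ√T = 1.192483 − 0.726989 = 0.465494
N(d₁) = 0.883464,  N(d₂) = 0.679211,  e^(−rT) = 0.688395
E₀ = V₀·N(d₁) − D·e^(−rT)·N(d₂)
   = 190.4839·0.883464 − 151.4560·0.688395·0.679211 = 97.470074
B₀ = V₀ − E₀ = 190.4839 − 97.470074 = 93.013826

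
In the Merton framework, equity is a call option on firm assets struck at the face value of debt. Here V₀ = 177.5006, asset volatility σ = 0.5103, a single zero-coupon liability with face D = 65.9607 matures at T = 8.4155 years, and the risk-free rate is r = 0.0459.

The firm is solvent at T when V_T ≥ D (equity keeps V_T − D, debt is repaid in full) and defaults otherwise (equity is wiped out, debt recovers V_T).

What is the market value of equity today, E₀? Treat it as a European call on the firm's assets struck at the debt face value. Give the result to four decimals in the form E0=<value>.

d₁ = [ln(V₀/D) + (r + σ²/2)T] / (σ√T)
   = [ln(177.5006/65.9607) + (0.0459 + 0.5·0.5103²)·8.4155] / (0.5103·√8.4155)
   = [0.989915 + 1.481995] / 1.480354 = 1.669810
d₂ = d₁ − σ√T = 1.669810 − 1.480354 = 0.189456
N(d₁) = 0.952522,  N(d₂) = 0.575132,  e^(−rT) = 0.679586
E₀ = V₀·N(d₁) − D·e^(−rT)·N(d₂)
   = 177.5006·0.952522 − 65.9607·0.679586·0.575132 = 143.292276

E0=143.2923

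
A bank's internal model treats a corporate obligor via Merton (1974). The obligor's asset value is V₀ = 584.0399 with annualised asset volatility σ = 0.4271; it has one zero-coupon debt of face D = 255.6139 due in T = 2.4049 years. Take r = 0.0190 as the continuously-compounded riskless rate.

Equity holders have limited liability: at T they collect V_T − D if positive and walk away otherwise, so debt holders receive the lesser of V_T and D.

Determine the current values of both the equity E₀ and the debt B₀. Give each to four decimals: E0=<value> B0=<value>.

E0=350.4263 B0=233.6136

d₁ = [ln(V₀/D) + (r + σ²/2)T] / (σ√T)
   = [ln(584.0399/255.6139) + (0.0190 + 0.5·0.4271²)·2.4049] / (0.4271·√2.4049)
   = [0.826301 + 0.265037] / 0.662336 = 1.647712
d₂ = d₁ − σ√T = 1.647712 − 0.662336 = 0.985377
N(d₁) = 0.950294,  N(d₂) = 0.837780,  e^(−rT) = 0.955335
E₀ = V₀·N(d₁) − D·e^(−rT)·N(d₂)
   = 584.0399·0.950294 − 255.6139·0.955335·0.837780 = 350.426272
B₀ = V₀ − E₀ = 584.0399 − 350.426272 = 233.613628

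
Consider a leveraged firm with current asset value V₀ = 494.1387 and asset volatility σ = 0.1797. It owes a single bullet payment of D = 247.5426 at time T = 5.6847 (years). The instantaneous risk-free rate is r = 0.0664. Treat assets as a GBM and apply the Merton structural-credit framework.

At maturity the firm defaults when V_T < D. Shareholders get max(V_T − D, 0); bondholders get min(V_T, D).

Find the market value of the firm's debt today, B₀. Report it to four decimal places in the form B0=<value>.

B0=169.4664

d₁ = [ln(V₀/D) + (r + σ²/2)T] / (σ√T)
   = [ln(494.1387/247.5426) + (0.0664 + 0.5·0.1797²)·5.6847] / (0.1797·√5.6847)
   = [0.691234 + 0.469250] / 0.428452 = 2.708551
d₂ = d₁ − σ√T = 2.708551 − 0.428452 = 2.280099
N(d₁) = 0.996621,  N(d₂) = 0.988699,  e^(−rT) = 0.685598
E₀ = V₀·N(d₁) − D·e^(−rT)·N(d₂)
   = 494.1387·0.996621 − 247.5426·0.685598·0.988699 = 324.672321
B₀ = V₀ − E₀ = 494.1387 − 324.672321 = 169.466379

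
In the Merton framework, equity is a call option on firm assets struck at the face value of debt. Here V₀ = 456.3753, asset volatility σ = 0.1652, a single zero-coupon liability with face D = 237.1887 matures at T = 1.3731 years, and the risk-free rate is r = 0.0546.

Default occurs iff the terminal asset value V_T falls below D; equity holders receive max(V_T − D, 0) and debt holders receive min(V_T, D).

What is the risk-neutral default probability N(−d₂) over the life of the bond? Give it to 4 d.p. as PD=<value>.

d₁ = [ln(V₀/D) + (r + σ²/2)T] / (σ√T)
   = [ln(456.3753/237.1887) + (0.0546 + 0.5·0.1652²)·1.3731] / (0.1652·√1.3731)
   = [0.654459 + 0.093708] / 0.193580 = 3.864895
d₂ = d₁ − σ√T = 3.864895 − 0.193580 = 3.671314
risk-neutral PD = N(−d₂) = N(-3.671314) = 0.000121

PD=0.0001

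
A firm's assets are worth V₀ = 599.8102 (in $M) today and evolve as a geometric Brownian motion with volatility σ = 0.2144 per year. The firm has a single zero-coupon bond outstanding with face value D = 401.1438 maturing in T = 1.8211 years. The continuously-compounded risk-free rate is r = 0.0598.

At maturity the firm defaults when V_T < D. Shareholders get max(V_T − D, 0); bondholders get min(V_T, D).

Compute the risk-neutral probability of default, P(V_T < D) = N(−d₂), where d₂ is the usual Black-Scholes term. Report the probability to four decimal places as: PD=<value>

PD=0.0524

d₁ = [ln(V₀/D) + (r + σ²/2)T] / (σ√T)
   = [ln(599.8102/401.1438) + (0.0598 + 0.5·0.2144²)·1.8211] / (0.2144·√1.8211)
   = [0.402293 + 0.150757] / 0.289329 = 1.911495
d₂ = d₁ − σ√T = 1.911495 − 0.289329 = 1.622167
risk-neutral PD = N(−d₂) = N(-1.622167) = 0.052384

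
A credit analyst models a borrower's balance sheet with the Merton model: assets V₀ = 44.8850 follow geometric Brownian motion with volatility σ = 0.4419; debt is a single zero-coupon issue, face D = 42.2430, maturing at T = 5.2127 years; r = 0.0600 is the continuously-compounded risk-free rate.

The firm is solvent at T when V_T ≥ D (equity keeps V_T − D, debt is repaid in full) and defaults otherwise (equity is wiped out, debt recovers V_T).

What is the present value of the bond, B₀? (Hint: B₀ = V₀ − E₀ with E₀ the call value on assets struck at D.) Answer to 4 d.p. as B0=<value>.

B0=22.3665

d₁ = [ln(V₀/D) + (r + σ²/2)T] / (σ√T)
   = [ln(44.8850/42.2430) + (0.0600 + 0.5·0.4419²)·5.2127] / (0.4419·√5.2127)
   = [0.060665 + 0.821719] / 1.008917 = 0.874585
d₂ = d₁ − σ√T = 0.874585 − 1.008917 = -0.134332
N(d₁) = 0.809100,  N(d₂) = 0.446570,  e^(−rT) = 0.731424
E₀ = V₀·N(d₁) − D·e^(−rT)·N(d₂)
   = 44.8850·0.809100 − 42.2430·0.731424·0.446570 = 22.518541
B₀ = V₀ − E₀ = 44.8850 − 22.518541 = 22.366459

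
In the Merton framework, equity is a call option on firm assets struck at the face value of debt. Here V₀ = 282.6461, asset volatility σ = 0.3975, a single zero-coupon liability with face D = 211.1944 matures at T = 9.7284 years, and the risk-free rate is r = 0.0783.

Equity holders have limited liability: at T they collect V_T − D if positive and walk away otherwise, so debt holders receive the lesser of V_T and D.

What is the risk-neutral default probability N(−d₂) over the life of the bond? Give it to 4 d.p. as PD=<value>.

d₁ = [ln(V₀/D) + (r + σ²/2)T] / (σ√T)
   = [ln(282.6461/211.1944) + (0.0783 + 0.5·0.3975²)·9.7284] / (0.3975·√9.7284)
   = [0.291417 + 1.530308] / 1.239818 = 1.469348
d₂ = d₁ − σ√T = 1.469348 − 1.239818 = 0.229531
risk-neutral PD = N(−d₂) = N(-0.229531) = 0.409228

PD=0.4092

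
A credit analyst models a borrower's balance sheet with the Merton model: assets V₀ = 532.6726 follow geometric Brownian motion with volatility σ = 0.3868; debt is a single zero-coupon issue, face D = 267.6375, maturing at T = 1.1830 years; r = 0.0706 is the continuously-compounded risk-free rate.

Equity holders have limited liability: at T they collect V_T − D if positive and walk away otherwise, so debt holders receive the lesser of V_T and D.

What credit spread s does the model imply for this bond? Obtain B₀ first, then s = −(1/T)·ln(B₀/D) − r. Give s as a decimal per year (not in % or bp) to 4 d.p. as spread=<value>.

d₁ = [ln(V₀/D) + (r + σ²/2)T] / (σ√T)
   = [ln(532.6726/267.6375) + (0.0706 + 0.5·0.3868²)·1.1830] / (0.3868·√1.1830)
   = [0.688274 + 0.172017] / 0.420706 = 2.044872
d₂ = d₁ − σ√T = 2.044872 − 0.420706 = 1.624166
N(d₁) = 0.979566,  N(d₂) = 0.947830,  e^(−rT) = 0.919873
E₀ = V₀·N(d₁) − D·e^(−rT)·N(d₂)
   = 532.6726·0.979566 − 267.6375·0.919873·0.947830 = 288.439543
B₀ = V₀ − E₀ = 532.6726 − 288.439543 = 244.233057
spread = −(1/T)·ln(B₀/D) − r = −(1/1.1830)·ln(244.233057/267.6375) − 0.0706 = 0.00675463

spread=0.0068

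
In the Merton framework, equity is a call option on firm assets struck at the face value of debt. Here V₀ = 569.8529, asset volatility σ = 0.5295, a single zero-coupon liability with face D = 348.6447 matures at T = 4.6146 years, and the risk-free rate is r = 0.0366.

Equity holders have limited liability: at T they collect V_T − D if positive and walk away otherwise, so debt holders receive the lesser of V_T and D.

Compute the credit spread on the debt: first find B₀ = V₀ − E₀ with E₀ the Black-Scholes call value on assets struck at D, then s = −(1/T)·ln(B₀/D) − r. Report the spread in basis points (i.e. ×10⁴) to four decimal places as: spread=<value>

spread=631.9663

d₁ = [ln(V₀/D) + (r + σ²/2)T] / (σ√T)
   = [ln(569.8529/348.6447) + (0.0366 + 0.5·0.5295²)·4.6146] / (0.5295·√4.6146)
   = [0.491325 + 0.815793] / 1.137452 = 1.149163
d₂ = d₁ − σ√T = 1.149163 − 1.137452 = 0.011711
N(d₁) = 0.874756,  N(d₂) = 0.504672,  e^(−rT) = 0.844598
E₀ = V₀·N(d₁) − D·e^(−rT)·N(d₂)
   = 569.8529·0.874756 − 348.6447·0.844598·0.504672 = 349.873956
B₀ = V₀ − E₀ = 569.8529 − 349.873956 = 219.978944
spread = −(1/T)·ln(B₀/D) − r = −(1/4.6146)·ln(219.978944/348.6447) − 0.0366 = 0.06319663
in basis points: 0.06319663 × 10⁴ = 631.9663 bp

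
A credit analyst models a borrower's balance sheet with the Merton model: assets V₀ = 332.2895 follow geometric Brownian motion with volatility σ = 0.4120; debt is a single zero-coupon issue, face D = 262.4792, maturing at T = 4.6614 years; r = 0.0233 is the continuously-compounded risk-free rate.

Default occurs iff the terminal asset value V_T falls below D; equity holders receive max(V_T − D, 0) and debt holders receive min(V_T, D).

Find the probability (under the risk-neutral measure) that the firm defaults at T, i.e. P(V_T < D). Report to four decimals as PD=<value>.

PD=0.5229

d₁ = [ln(V₀/D) + (r + σ²/2)T] / (σ√T)
   = [ln(332.2895/262.4792) + (0.0233 + 0.5·0.4120²)·4.6614] / (0.4120·√4.6614)
   = [0.235835 + 0.504233] / 0.889519 = 0.831986
d₂ = d₁ − σ√T = 0.831986 − 0.889519 = -0.057533
risk-neutral PD = N(−d₂) = N(0.057533) = 0.522940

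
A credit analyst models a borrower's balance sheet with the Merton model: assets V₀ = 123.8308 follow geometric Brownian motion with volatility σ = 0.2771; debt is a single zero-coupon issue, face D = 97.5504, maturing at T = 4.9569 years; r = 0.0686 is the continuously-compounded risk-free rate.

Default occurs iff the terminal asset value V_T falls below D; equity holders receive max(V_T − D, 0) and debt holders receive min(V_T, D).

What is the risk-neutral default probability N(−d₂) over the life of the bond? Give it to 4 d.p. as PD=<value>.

PD=0.2646

d₁ = [ln(V₀/D) + (r + σ²/2)T] / (σ√T)
   = [ln(123.8308/97.5504) + (0.0686 + 0.5·0.2771²)·4.9569] / (0.2771·√4.9569)
   = [0.238547 + 0.530350] / 0.616938 = 1.246311
d₂ = d₁ − σ√T = 1.246311 − 0.616938 = 0.629373
risk-neutral PD = N(−d₂) = N(-0.629373) = 0.264553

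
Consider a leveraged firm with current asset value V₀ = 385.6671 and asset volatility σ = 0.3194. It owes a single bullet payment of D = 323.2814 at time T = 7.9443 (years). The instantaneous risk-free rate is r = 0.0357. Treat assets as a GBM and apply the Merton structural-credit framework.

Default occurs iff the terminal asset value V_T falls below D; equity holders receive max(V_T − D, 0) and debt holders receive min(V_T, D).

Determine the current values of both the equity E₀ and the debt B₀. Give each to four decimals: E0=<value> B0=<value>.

E0=193.1469 B0=192.5202

d₁ = [ln(V₀/D) + (r + σ²/2)T] / (σ√T)
   = [ln(385.6671/323.2814) + (0.0357 + 0.5·0.3194²)·7.9443] / (0.3194·√7.9443)
   = [0.176451 + 0.688836] / 0.900249 = 0.961164
d₂ = d₁ − σ√T = 0.961164 − 0.900249 = 0.060915
N(d₁) = 0.831765,  N(d₂) = 0.524287,  e^(−rT) = 0.753059
E₀ = V₀·N(d₁) − D·e^(−rT)·N(d₂)
   = 385.6671·0.831765 − 323.2814·0.753059·0.524287 = 193.146899
B₀ = V₀ − E₀ = 385.6671 − 193.146899 = 192.520201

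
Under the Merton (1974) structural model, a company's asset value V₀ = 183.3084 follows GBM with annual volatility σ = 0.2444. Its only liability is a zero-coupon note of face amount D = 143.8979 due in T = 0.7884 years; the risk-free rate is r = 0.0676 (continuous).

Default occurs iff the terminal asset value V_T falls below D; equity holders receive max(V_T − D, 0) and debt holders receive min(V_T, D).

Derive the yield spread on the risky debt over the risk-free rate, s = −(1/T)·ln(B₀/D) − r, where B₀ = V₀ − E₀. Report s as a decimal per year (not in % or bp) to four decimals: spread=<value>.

d₁ = [ln(V₀/D) + (r + σ²/2)T] / (σ√T)
   = [ln(183.3084/143.8979) + (0.0676 + 0.5·0.2444²)·0.7884] / (0.2444·√0.7884)
   = [0.242066 + 0.076842] / 0.217007 = 1.469572
d₂ = d₁ − σ√T = 1.469572 − 0.217007 = 1.252564
N(d₁) = 0.929161,  N(d₂) = 0.894818,  e^(−rT) = 0.948099
E₀ = V₀·N(d₁) − D·e^(−rT)·N(d₂)
   = 183.3084·0.929161 − 143.8979·0.948099·0.894818 = 48.243462
B₀ = V₀ − E₀ = 183.3084 − 48.243462 = 135.064938
spread = −(1/T)·ln(B₀/D) − r = −(1/0.7884)·ln(135.064938/143.8979) − 0.0676 = 0.01275050

spread=0.0128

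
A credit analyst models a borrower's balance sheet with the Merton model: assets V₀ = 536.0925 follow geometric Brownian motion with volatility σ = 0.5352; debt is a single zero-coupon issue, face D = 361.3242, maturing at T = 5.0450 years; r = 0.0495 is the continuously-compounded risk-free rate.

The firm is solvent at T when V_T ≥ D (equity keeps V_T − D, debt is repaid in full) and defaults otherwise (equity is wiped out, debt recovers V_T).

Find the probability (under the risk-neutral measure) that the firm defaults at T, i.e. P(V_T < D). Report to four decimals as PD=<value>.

d₁ = [ln(V₀/D) + (r + σ²/2)T] / (σ√T)
   = [ln(536.0925/361.3242) + (0.0495 + 0.5·0.5352²)·5.0450] / (0.5352·√5.0450)
   = [0.394531 + 0.972270] / 1.202117 = 1.136995
d₂ = d₁ − σ√T = 1.136995 − 1.202117 = -0.065122
risk-neutral PD = N(−d₂) = N(0.065122) = 0.525961

PD=0.5260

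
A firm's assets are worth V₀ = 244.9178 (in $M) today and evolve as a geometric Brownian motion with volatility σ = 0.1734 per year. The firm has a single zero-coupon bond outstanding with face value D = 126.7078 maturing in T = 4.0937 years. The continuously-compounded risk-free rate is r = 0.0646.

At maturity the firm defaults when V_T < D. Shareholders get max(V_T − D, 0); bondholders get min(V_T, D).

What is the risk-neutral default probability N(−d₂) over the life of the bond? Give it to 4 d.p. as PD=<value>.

PD=0.0070

d₁ = [ln(V₀/D) + (r + σ²/2)T] / (σ√T)
   = [ln(244.9178/126.7078) + (0.0646 + 0.5·0.1734²)·4.0937] / (0.1734·√4.0937)
   = [0.659039 + 0.325997] / 0.350838 = 2.807663
d₂ = d₁ − σ√T = 2.807663 − 0.350838 = 2.456824
risk-neutral PD = N(−d₂) = N(-2.456824) = 0.007009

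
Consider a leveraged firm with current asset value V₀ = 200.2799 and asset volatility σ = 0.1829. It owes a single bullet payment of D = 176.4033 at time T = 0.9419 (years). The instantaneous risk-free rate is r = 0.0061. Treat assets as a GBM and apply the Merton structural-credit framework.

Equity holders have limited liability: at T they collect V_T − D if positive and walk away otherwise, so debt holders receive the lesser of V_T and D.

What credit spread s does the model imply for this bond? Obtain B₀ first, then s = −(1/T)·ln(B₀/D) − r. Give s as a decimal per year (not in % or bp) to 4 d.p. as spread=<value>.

d₁ = [ln(V₀/D) + (r + σ²/2)T] / (σ√T)
   = [ln(200.2799/176.4033) + (0.0061 + 0.5·0.1829²)·0.9419] / (0.1829·√0.9419)
   = [0.126943 + 0.021500] / 0.177507 = 0.836265
d₂ = d₁ − σ√T = 0.836265 − 0.177507 = 0.658757
N(d₁) = 0.798497,  N(d₂) = 0.744974,  e^(−rT) = 0.994271
E₀ = V₀·N(d₁) − D·e^(−rT)·N(d₂)
   = 200.2799·0.798497 − 176.4033·0.994271·0.744974 = 29.259883
B₀ = V₀ − E₀ = 200.2799 − 29.259883 = 171.020017
spread = −(1/T)·ln(B₀/D) − r = −(1/0.9419)·ln(171.020017/176.4033) − 0.0061 = 0.02680396

spread=0.0268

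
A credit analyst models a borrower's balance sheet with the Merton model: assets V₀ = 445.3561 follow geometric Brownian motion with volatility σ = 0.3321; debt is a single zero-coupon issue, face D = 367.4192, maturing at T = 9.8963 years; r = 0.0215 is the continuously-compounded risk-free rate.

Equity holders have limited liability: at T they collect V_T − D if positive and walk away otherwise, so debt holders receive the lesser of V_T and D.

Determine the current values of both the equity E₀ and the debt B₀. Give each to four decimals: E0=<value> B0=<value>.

d₁ = [ln(V₀/D) + (r + σ²/2)T] / (σ√T)
   = [ln(445.3561/367.4192) + (0.0215 + 0.5·0.3321²)·9.8963] / (0.3321·√9.8963)
   = [0.192371 + 0.758504] / 1.044733 = 0.910161
d₂ = d₁ − σ√T = 0.910161 − 1.044733 = -0.134572
N(d₁) = 0.818631,  N(d₂) = 0.446475,  e^(−rT) = 0.808342
E₀ = V₀·N(d₁) − D·e^(−rT)·N(d₂)
   = 445.3561·0.818631 − 367.4192·0.808342·0.446475 = 231.979165
B₀ = V₀ − E₀ = 445.3561 − 231.979165 = 213.376935

E0=231.9792 B0=213.3769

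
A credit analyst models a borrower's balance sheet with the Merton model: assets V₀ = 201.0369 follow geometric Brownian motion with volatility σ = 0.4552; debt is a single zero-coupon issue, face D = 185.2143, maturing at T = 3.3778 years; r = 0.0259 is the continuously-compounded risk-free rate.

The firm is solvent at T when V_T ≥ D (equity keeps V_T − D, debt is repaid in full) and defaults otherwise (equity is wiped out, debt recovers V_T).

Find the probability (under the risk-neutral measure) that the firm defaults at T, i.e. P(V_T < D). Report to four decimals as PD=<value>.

d₁ = [ln(V₀/D) + (r + σ²/2)T] / (σ√T)
   = [ln(201.0369/185.2143) + (0.0259 + 0.5·0.4552²)·3.3778] / (0.4552·√3.3778)
   = [0.081975 + 0.437437] / 0.836603 = 0.620859
d₂ = d₁ − σ√T = 0.620859 − 0.836603 = -0.215744
risk-neutral PD = N(−d₂) = N(0.215744) = 0.585406

PD=0.5854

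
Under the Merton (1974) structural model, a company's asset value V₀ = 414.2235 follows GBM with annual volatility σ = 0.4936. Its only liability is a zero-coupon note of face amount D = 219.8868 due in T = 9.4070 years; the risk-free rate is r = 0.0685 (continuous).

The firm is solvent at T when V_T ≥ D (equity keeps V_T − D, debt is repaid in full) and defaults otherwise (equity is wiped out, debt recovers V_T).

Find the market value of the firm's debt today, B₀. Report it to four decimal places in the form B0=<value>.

d₁ = [ln(V₀/D) + (r + σ²/2)T] / (σ√T)
   = [ln(414.2235/219.8868) + (0.0685 + 0.5·0.4936²)·9.4070] / (0.4936·√9.4070)
   = [0.633293 + 1.790345] / 1.513912 = 1.600910
d₂ = d₁ − σ√T = 1.600910 − 1.513912 = 0.086998
N(d₁) = 0.945302,  N(d₂) = 0.534663,  e^(−rT) = 0.524988
E₀ = V₀·N(d₁) − D·e^(−rT)·N(d₂)
   = 414.2235·0.945302 − 219.8868·0.524988·0.534663 = 329.845675
B₀ = V₀ − E₀ = 414.2235 − 329.845675 = 84.377825

B0=84.3778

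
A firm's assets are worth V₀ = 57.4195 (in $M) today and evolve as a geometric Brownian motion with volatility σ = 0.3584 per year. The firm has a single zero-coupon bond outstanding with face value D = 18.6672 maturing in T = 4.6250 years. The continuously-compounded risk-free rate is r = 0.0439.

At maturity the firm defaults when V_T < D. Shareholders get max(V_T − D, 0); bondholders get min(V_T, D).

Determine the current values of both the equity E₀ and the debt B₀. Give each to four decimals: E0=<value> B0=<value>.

E0=42.5568 B0=14.8627

d₁ = [ln(V₀/D) + (r + σ²/2)T] / (σ√T)
   = [ln(57.4195/18.6672) + (0.0439 + 0.5·0.3584²)·4.6250] / (0.3584·√4.6250)
   = [1.123616 + 0.500079] / 0.770768 = 2.106593
d₂ = d₁ − σ√T = 2.106593 − 0.770768 = 1.335825
N(d₁) = 0.982424,  N(d₂) = 0.909197,  e^(−rT) = 0.816248
E₀ = V₀·N(d₁) − D·e^(−rT)·N(d₂)
   = 57.4195·0.982424 − 18.6672·0.816248·0.909197 = 42.556787
B₀ = V₀ − E₀ = 57.4195 − 42.556787 = 14.862713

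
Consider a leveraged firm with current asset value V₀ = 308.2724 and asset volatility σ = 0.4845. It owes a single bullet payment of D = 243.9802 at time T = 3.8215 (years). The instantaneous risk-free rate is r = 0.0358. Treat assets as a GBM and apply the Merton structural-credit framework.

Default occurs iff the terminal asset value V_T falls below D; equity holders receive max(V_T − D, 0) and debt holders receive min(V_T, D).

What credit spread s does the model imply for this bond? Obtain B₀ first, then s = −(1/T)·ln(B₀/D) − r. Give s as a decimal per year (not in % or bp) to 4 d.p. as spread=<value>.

spread=0.0761

d₁ = [ln(V₀/D) + (r + σ²/2)T] / (σ√T)
   = [ln(308.2724/243.9802) + (0.0358 + 0.5·0.4845²)·3.8215] / (0.4845·√3.8215)
   = [0.233897 + 0.585340] / 0.947132 = 0.864965
d₂ = d₁ − σ√T = 0.864965 − 0.947132 = -0.082167
N(d₁) = 0.806471,  N(d₂) = 0.467257,  e^(−rT) = 0.872136
E₀ = V₀·N(d₁) − D·e^(−rT)·N(d₂)
   = 308.2724·0.806471 − 243.9802·0.872136·0.467257 = 149.188003
B₀ = V₀ − E₀ = 308.2724 − 149.188003 = 159.084397
spread = −(1/T)·ln(B₀/D) − r = −(1/3.8215)·ln(159.084397/243.9802) − 0.0358 = 0.07610690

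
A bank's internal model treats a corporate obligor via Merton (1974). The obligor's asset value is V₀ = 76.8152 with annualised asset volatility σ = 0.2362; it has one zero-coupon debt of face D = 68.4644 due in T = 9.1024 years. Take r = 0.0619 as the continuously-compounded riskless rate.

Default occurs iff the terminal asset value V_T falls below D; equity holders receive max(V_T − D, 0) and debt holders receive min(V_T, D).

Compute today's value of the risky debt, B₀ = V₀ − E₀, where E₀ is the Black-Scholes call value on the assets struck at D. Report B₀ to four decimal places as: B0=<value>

d₁ = [ln(V₀/D) + (r + σ²/2)T] / (σ√T)
   = [ln(76.8152/68.4644) + (0.0619 + 0.5·0.2362²)·9.1024] / (0.2362·√9.1024)
   = [0.115089 + 0.817352] / 0.712620 = 1.308469
d₂ = d₁ − σ√T = 1.308469 − 0.712620 = 0.595849
N(d₁) = 0.904643,  N(d₂) = 0.724362,  e^(−rT) = 0.569248
E₀ = V₀·N(d₁) − D·e^(−rT)·N(d₂)
   = 76.8152·0.904643 − 68.4644·0.569248·0.724362 = 41.259584
B₀ = V₀ − E₀ = 76.8152 − 41.259584 = 35.555616

B0=35.5556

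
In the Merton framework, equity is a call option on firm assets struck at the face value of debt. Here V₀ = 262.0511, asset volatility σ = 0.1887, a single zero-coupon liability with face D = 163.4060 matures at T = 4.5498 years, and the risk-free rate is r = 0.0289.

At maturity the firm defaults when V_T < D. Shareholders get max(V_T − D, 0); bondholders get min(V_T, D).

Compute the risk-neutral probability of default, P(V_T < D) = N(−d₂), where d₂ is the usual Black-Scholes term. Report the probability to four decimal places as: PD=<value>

PD=0.0970

d₁ = [ln(V₀/D) + (r + σ²/2)T] / (σ√T)
   = [ln(262.0511/163.4060) + (0.0289 + 0.5·0.1887²)·4.5498] / (0.1887·√4.5498)
   = [0.472302 + 0.212493] / 0.402502 = 1.701345
d₂ = d₁ − σ√T = 1.701345 − 0.402502 = 1.298843
risk-neutral PD = N(−d₂) = N(-1.298843) = 0.096999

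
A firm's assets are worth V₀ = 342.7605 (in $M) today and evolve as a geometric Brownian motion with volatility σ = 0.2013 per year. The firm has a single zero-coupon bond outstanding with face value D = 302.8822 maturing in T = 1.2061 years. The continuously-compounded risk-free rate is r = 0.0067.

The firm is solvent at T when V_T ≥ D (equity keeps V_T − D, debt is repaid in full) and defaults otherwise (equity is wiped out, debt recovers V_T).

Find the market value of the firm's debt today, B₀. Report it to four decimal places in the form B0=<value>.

d₁ = [ln(V₀/D) + (r + σ²/2)T] / (σ√T)
   = [ln(342.7605/302.8822) + (0.0067 + 0.5·0.2013²)·1.2061] / (0.2013·√1.2061)
   = [0.123688 + 0.032517] / 0.221073 = 0.706579
d₂ = d₁ − σ√T = 0.706579 − 0.221073 = 0.485506
N(d₁) = 0.760086,  N(d₂) = 0.686341,  e^(−rT) = 0.991952
E₀ = V₀·N(d₁) − D·e^(−rT)·N(d₂)
   = 342.7605·0.760086 − 302.8822·0.991952·0.686341 = 54.319951
B₀ = V₀ − E₀ = 342.7605 − 54.319951 = 288.440549

B0=288.4405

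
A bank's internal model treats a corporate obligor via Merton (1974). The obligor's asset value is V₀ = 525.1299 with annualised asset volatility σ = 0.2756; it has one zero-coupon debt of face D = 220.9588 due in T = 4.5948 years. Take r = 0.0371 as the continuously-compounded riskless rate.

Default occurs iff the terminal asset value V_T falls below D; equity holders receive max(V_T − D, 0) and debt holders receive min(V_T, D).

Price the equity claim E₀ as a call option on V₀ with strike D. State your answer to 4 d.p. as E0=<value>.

d₁ = [ln(V₀/D) + (r + σ²/2)T] / (σ√T)
   = [ln(525.1299/220.9588) + (0.0371 + 0.5·0.2756²)·4.5948] / (0.2756·√4.5948)
   = [0.865669 + 0.344967] / 0.590762 = 2.049279
d₂ = d₁ − σ√T = 2.049279 − 0.590762 = 1.458517
N(d₁) = 0.979783,  N(d₂) = 0.927651,  e^(−rT) = 0.843271
E₀ = V₀·N(d₁) − D·e^(−rT)·N(d₂)
   = 525.1299·0.979783 − 220.9588·0.843271·0.927651 = 341.665673

E0=341.6657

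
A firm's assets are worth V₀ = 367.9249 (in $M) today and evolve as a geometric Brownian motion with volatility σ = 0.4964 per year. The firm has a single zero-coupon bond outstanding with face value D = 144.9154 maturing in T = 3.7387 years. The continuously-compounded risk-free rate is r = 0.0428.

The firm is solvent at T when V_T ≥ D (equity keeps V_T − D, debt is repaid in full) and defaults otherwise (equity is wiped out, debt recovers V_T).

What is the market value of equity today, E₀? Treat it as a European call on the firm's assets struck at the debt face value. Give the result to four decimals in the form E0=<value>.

E0=256.5156

d₁ = [ln(V₀/D) + (r + σ²/2)T] / (σ√T)
   = [ln(367.9249/144.9154) + (0.0428 + 0.5·0.4964²)·3.7387] / (0.4964·√3.7387)
   = [0.931729 + 0.620648] / 0.959825 = 1.617354
d₂ = d₁ − σ√T = 1.617354 − 0.959825 = 0.657529
N(d₁) = 0.947099,  N(d₂) = 0.744580,  e^(−rT) = 0.852130
E₀ = V₀·N(d₁) − D·e^(−rT)·N(d₂)
   = 367.9249·0.947099 − 144.9154·0.852130·0.744580 = 256.515623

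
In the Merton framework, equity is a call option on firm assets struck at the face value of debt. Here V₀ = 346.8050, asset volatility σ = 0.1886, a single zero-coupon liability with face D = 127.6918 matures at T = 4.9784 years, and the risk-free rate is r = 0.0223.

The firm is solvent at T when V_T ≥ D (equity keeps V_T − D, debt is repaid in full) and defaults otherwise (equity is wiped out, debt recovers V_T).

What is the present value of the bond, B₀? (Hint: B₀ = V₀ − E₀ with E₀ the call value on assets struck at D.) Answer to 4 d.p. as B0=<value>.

d₁ = [ln(V₀/D) + (r + σ²/2)T] / (σ√T)
   = [ln(346.8050/127.6918) + (0.0223 + 0.5·0.1886²)·4.9784] / (0.1886·√4.9784)
   = [0.999143 + 0.199559] / 0.420811 = 2.848556
d₂ = d₁ − σ√T = 2.848556 − 0.420811 = 2.427745
N(d₁) = 0.997804,  N(d₂) = 0.992403,  e^(−rT) = 0.894922
E₀ = V₀·N(d₁) − D·e^(−rT)·N(d₂)
   = 346.8050·0.997804 − 127.6918·0.894922·0.992403 = 232.637287
B₀ = V₀ − E₀ = 346.8050 − 232.637287 = 114.167713

B0=114.1677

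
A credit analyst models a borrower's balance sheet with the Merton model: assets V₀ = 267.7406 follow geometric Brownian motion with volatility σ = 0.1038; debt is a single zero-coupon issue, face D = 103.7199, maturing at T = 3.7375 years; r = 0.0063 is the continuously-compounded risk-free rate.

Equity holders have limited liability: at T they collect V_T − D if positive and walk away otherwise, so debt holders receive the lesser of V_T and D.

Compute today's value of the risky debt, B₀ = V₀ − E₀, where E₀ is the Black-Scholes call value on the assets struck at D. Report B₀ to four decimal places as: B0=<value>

B0=101.3062

d₁ = [ln(V₀/D) + (r + σ²/2)T] / (σ√T)
   = [ln(267.7406/103.7199) + (0.0063 + 0.5·0.1038²)·3.7375] / (0.1038·√3.7375)
   = [0.948325 + 0.043681] / 0.200673 = 4.943405
d₂ = d₁ − σ√T = 4.943405 − 0.200673 = 4.742732
N(d₁) = 1.000000,  N(d₂) = 0.999999,  e^(−rT) = 0.976729
E₀ = V₀·N(d₁) − D·e^(−rT)·N(d₂)
   = 267.7406·1.000000 − 103.7199·0.976729·0.999999 = 166.434391
B₀ = V₀ − E₀ = 267.7406 − 166.434391 = 101.306209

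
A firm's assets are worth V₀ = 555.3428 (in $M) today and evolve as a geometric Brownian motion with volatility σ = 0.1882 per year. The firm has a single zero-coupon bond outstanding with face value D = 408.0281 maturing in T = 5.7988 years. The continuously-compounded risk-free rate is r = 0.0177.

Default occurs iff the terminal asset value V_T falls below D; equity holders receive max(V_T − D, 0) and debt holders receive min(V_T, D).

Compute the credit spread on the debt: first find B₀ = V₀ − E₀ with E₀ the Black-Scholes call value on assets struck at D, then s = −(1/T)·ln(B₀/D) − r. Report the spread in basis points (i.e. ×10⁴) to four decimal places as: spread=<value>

d₁ = [ln(V₀/D) + (r + σ²/2)T] / (σ√T)
   = [ln(555.3428/408.0281) + (0.0177 + 0.5·0.1882²)·5.7988] / (0.1882·√5.7988)
   = [0.308250 + 0.205333] / 0.453199 = 1.133240
d₂ = d₁ − σ√T = 1.133240 − 0.453199 = 0.680041
N(d₁) = 0.871443,  N(d₂) = 0.751761,  e^(−rT) = 0.902453
E₀ = V₀·N(d₁) − D·e^(−rT)·N(d₂)
   = 555.3428·0.871443 − 408.0281·0.902453·0.751761 = 207.131743
B₀ = V₀ − E₀ = 555.3428 − 207.131743 = 348.211057
spread = −(1/T)·ln(B₀/D) − r = −(1/5.7988)·ln(348.211057/408.0281) − 0.0177 = 0.00963794
in basis points: 0.00963794 × 10⁴ = 96.3794 bp

spread=96.3794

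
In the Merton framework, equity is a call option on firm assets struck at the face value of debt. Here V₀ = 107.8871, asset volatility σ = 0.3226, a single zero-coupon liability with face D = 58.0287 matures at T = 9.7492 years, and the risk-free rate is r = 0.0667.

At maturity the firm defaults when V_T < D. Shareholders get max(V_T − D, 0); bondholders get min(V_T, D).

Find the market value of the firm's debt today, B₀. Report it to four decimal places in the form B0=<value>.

d₁ = [ln(V₀/D) + (r + σ²/2)T] / (σ√T)
   = [ln(107.8871/58.0287) + (0.0667 + 0.5·0.3226²)·9.7492] / (0.3226·√9.7492)
   = [0.620148 + 1.157575] / 1.007277 = 1.764880
d₂ = d₁ − σ√T = 1.764880 − 1.007277 = 0.757603
N(d₁) = 0.961208,  N(d₂) = 0.775656,  e^(−rT) = 0.521904
E₀ = V₀·N(d₁) − D·e^(−rT)·N(d₂)
   = 107.8871·0.961208 − 58.0287·0.521904·0.775656 = 80.210896
B₀ = V₀ − E₀ = 107.8871 − 80.210896 = 27.676204

B0=27.6762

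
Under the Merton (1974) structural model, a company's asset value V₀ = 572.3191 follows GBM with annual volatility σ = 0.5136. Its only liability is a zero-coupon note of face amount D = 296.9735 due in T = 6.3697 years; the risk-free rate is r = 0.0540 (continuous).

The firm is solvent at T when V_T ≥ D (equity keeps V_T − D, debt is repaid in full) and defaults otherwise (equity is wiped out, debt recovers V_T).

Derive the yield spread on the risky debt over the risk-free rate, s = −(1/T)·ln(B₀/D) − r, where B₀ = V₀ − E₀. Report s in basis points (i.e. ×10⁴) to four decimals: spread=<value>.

spread=429.3094

d₁ = [ln(V₀/D) + (r + σ²/2)T] / (σ√T)
   = [ln(572.3191/296.9735) + (0.0540 + 0.5·0.5136²)·6.3697] / (0.5136·√6.3697)
   = [0.656054 + 1.184079] / 1.296237 = 1.419596
d₂ = d₁ − σ√T = 1.419596 − 1.296237 = 0.123359
N(d₁) = 0.922137,  N(d₂) = 0.549088,  e^(−rT) = 0.708955
E₀ = V₀·N(d₁) − D·e^(−rT)·N(d₂)
   = 572.3191·0.922137 − 296.9735·0.708955·0.549088 = 412.151322
B₀ = V₀ − E₀ = 572.3191 − 412.151322 = 160.167778
spread = −(1/T)·ln(B₀/D) − r = −(1/6.3697)·ln(160.167778/296.9735) − 0.0540 = 0.04293094
in basis points: 0.04293094 × 10⁴ = 429.3094 bp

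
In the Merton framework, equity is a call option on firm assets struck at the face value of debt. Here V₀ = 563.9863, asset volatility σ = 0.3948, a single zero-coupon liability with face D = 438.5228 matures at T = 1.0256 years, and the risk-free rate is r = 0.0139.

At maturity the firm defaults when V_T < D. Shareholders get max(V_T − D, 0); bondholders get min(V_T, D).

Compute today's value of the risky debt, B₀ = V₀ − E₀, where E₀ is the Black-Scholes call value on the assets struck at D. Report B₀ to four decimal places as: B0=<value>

B0=402.7271

d₁ = [ln(V₀/D) + (r + σ²/2)T] / (σ√T)
   = [ln(563.9863/438.5228) + (0.0139 + 0.5·0.3948²)·1.0256] / (0.3948·√1.0256)
   = [0.251618 + 0.094184] / 0.399822 = 0.864892
d₂ = d₁ − σ√T = 0.864892 − 0.399822 = 0.465071
N(d₁) = 0.806451,  N(d₂) = 0.679060,  e^(−rT) = 0.985845
E₀ = V₀·N(d₁) − D·e^(−rT)·N(d₂)
   = 563.9863·0.806451 − 438.5228·0.985845·0.679060 = 161.259249
B₀ = V₀ − E₀ = 563.9863 − 161.259249 = 402.727051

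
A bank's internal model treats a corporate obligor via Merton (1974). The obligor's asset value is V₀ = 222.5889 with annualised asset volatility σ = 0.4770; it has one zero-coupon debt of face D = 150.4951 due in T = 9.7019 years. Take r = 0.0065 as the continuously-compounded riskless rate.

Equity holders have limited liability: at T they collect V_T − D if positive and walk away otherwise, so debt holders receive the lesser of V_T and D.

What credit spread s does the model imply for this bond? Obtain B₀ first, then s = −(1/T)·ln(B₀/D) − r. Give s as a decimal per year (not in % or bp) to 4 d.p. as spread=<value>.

spread=0.0592

d₁ = [ln(V₀/D) + (r + σ²/2)T] / (σ√T)
   = [ln(222.5889/150.4951) + (0.0065 + 0.5·0.4770²)·9.7019] / (0.4770·√9.7019)
   = [0.391396 + 1.166794] / 1.485754 = 1.048754
d₂ = d₁ − σ√T = 1.048754 − 1.485754 = -0.436999
N(d₁) = 0.852854,  N(d₂) = 0.331056,  e^(−rT) = 0.938885
E₀ = V₀·N(d₁) − D·e^(−rT)·N(d₂)
   = 222.5889·0.852854 − 150.4951·0.938885·0.331056 = 143.058516
B₀ = V₀ − E₀ = 222.5889 − 143.058516 = 79.530384
spread = −(1/T)·ln(B₀/D) − r = −(1/9.7019)·ln(79.530384/150.4951) − 0.0065 = 0.05923881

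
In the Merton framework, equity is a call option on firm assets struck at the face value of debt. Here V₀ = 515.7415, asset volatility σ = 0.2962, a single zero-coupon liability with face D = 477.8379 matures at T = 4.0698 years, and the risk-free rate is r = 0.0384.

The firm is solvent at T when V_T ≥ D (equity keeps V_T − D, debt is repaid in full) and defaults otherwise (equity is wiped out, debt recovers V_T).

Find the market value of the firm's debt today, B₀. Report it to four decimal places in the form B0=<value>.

B0=345.8116

d₁ = [ln(V₀/D) + (r + σ²/2)T] / (σ√T)
   = [ln(515.7415/477.8379) + (0.0384 + 0.5·0.2962²)·4.0698] / (0.2962·√4.0698)
   = [0.076334 + 0.334811] / 0.597546 = 0.688056
d₂ = d₁ − σ√T = 0.688056 − 0.597546 = 0.090510
N(d₁) = 0.754291,  N(d₂) = 0.536059,  e^(−rT) = 0.855319
E₀ = V₀·N(d₁) − D·e^(−rT)·N(d₂)
   = 515.7415·0.754291 − 477.8379·0.855319·0.536059 = 169.929870
B₀ = V₀ − E₀ = 515.7415 − 169.929870 = 345.811630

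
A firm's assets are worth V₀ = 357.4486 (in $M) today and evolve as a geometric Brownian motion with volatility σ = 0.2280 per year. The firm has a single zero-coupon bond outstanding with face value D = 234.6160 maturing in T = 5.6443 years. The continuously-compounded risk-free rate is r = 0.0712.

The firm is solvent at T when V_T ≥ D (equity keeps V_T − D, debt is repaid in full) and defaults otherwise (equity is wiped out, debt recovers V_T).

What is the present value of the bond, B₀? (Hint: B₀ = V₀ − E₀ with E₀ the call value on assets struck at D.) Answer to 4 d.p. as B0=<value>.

d₁ = [ln(V₀/D) + (r + σ²/2)T] / (σ√T)
   = [ln(357.4486/234.6160) + (0.0712 + 0.5·0.2280²)·5.6443] / (0.2280·√5.6443)
   = [0.421041 + 0.548581] / 0.541676 = 1.790040
d₂ = d₁ − σ√T = 1.790040 − 0.541676 = 1.248363
N(d₁) = 0.963276,  N(d₂) = 0.894051,  e^(−rT) = 0.669065
E₀ = V₀·N(d₁) − D·e^(−rT)·N(d₂)
   = 357.4486·0.963276 − 234.6160·0.669065·0.894051 = 203.979574
B₀ = V₀ − E₀ = 357.4486 − 203.979574 = 153.469026

B0=153.4690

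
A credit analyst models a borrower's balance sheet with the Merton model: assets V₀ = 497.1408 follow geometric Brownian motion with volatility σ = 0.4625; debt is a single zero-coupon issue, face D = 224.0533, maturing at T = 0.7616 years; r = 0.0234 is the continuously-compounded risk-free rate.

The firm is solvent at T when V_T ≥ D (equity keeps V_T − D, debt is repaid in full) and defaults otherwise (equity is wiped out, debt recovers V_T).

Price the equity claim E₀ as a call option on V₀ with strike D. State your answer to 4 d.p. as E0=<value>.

d₁ = [ln(V₀/D) + (r + σ²/2)T] / (σ√T)
   = [ln(497.1408/224.0533) + (0.0234 + 0.5·0.4625²)·0.7616] / (0.4625·√0.7616)
   = [0.796989 + 0.099277] / 0.403622 = 2.220557
d₂ = d₁ − σ√T = 2.220557 − 0.403622 = 1.816934
N(d₁) = 0.986809,  N(d₂) = 0.965386,  e^(−rT) = 0.982336
E₀ = V₀·N(d₁) − D·e^(−rT)·N(d₂)
   = 497.1408·0.986809 − 224.0533·0.982336·0.965386 = 278.105848

E0=278.1058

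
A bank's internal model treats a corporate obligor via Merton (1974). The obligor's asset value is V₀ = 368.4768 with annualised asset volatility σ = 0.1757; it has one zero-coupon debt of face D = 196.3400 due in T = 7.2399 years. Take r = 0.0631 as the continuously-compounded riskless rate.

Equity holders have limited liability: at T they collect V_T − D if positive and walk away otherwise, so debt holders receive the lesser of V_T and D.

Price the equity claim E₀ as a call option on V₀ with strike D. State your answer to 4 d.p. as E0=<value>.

d₁ = [ln(V₀/D) + (r + σ²/2)T] / (σ√T)
   = [ln(368.4768/196.3400) + (0.0631 + 0.5·0.1757²)·7.2399] / (0.1757·√7.2399)
   = [0.629530 + 0.568587] / 0.472757 = 2.534319
d₂ = d₁ − σ√T = 2.534319 − 0.472757 = 2.061562
N(d₁) = 0.994367,  N(d₂) = 0.980375,  e^(−rT) = 0.633283
E₀ = V₀·N(d₁) − D·e^(−rT)·N(d₂)
   = 368.4768·0.994367 − 196.3400·0.633283·0.980375 = 244.502365

E0=244.5024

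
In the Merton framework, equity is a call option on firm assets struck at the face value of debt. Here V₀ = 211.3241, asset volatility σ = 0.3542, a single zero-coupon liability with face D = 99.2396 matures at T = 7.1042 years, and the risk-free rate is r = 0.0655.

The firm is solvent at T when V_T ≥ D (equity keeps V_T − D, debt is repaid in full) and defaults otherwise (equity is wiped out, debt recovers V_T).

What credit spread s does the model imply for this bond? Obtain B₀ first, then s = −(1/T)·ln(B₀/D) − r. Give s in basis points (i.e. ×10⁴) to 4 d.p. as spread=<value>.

spread=108.7172

d₁ = [ln(V₀/D) + (r + σ²/2)T] / (σ√T)
   = [ln(211.3241/99.2396) + (0.0655 + 0.5·0.3542²)·7.1042] / (0.3542·√7.1042)
   = [0.755856 + 0.910963] / 0.944074 = 1.765559
d₂ = d₁ − σ√T = 1.765559 − 0.944074 = 0.821485
N(d₁) = 0.961265,  N(d₂) = 0.794315,  e^(−rT) = 0.627931
E₀ = V₀·N(d₁) − D·e^(−rT)·N(d₂)
   = 211.3241·0.961265 − 99.2396·0.627931·0.794315 = 153.640254
B₀ = V₀ − E₀ = 211.3241 − 153.640254 = 57.683846
spread = −(1/T)·ln(B₀/D) − r = −(1/7.1042)·ln(57.683846/99.2396) − 0.0655 = 0.01087172
in basis points: 0.01087172 × 10⁴ = 108.7172 bp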